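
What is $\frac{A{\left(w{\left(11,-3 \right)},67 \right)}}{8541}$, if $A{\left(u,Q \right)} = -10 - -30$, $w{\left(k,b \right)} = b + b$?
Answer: $\frac{20}{8541} \approx 0.0023416$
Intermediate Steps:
$w{\left(k,b \right)} = 2 b$
$A{\left(u,Q \right)} = 20$ ($A{\left(u,Q \right)} = -10 + 30 = 20$)
$\frac{A{\left(w{\left(11,-3 \right)},67 \right)}}{8541} = \frac{20}{8541}$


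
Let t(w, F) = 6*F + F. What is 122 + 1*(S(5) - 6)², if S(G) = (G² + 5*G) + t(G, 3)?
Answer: 4347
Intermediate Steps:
t(w, F) = 7*F
S(G) = 21 + G² + 5*G (S(G) = (G² + 5*G) + 7*3 = (G² + 5*G) + 21 = 21 + G² + 5*G)
122 + 1*(S(5) - 6)² = 122 + 1*((21 + 5² + 5*5) - 6)² = 122 + 1*((21 + 25 + 25) - 6)² = 122 + 1*(71 - 6)² = 122 + 1*65² = 122 + 1*4225 = 122 + 4225 = 4347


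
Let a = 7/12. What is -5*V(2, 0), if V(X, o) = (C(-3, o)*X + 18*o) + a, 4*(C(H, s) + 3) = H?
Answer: 415/12 ≈ 34.583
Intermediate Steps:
C(H, s) = -3 + H/4
a = 7/12 (a = 7*(1/12) = 7/12 ≈ 0.58333)
V(X, o) = 7/12 + 18*o - 15*X/4 (V(X, o) = ((-3 + (1/4)*(-3))*X + 18*o) + 7/12 = ((-3 - 3/4)*X + 18*o) + 7/12 = (-15*X/4 + 18*o) + 7/12 = (18*o - 15*X/4) + 7/12 = 7/12 + 18*o - 15*X/4)
-5*V(2, 0) = -5*(7/12 + 18*0 - 15/4*2) = -5*(7/12 + 0 - 15/2) = -5*(-83/12) = 415/12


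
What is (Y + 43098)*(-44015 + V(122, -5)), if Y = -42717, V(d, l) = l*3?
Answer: -16775430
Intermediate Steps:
V(d, l) = 3*l
(Y + 43098)*(-44015 + V(122, -5)) = (-42717 + 43098)*(-44015 + 3*(-5)) = 381*(-44015 - 15) = 381*(-44030) = -16775430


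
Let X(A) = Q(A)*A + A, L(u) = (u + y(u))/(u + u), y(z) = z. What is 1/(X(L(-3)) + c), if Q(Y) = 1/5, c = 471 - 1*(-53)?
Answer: 5/2626 ≈ 0.0019040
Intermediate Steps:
c = 524 (c = 471 + 53 = 524)
Q(Y) = 1/5 (Q(Y) = 1*(1/5) = 1/5)
L(u) = 1 (L(u) = (u + u)/(u + u) = (2*u)/((2*u)) = (2*u)*(1/(2*u)) = 1)
X(A) = 6*A/5 (X(A) = A/5 + A = 6*A/5)
1/(X(L(-3)) + c) = 1/((6/5)*1 + 524) = 1/(6/5 + 524) = 1/(2626/5) = 5/2626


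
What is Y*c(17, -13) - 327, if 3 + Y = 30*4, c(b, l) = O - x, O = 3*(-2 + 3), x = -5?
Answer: 609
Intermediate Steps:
O = 3 (O = 3*1 = 3)
c(b, l) = 8 (c(b, l) = 3 - 1*(-5) = 3 + 5 = 8)
Y = 117 (Y = -3 + 30*4 = -3 + 120 = 117)
Y*c(17, -13) - 327 = 117*8 - 327 = 936 - 327 = 609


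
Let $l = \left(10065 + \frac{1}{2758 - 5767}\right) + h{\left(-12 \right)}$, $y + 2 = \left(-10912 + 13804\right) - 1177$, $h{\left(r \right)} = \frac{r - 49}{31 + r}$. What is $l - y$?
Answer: $\frac{477308624}{57171} \approx 8348.8$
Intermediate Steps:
$h{\left(r \right)} = \frac{-49 + r}{31 + r}$
$y = 1713$ ($y = -2 + \left(\left(-10912 + 13804\right) - 1177\right) = -2 + \left(2892 - 1177\right) = -2 + 1715 = 1713$)
$l = \frac{575242547}{57171}$ ($l = \left(10065 + \frac{1}{2758 - 5767}\right) + \frac{-49 - 12}{31 - 12} = \left(10065 + \frac{1}{-3009}\right) + \frac{1}{19} \left(-61\right) = \left(10065 - \frac{1}{3009}\right) + \frac{1}{19} \left(-61\right) = \frac{30285584}{3009} - \frac{61}{19} = \frac{575242547}{57171} \approx 10062.0$)
$l - y = \frac{575242547}{57171} - 1713 = \frac{477308624}{57171}$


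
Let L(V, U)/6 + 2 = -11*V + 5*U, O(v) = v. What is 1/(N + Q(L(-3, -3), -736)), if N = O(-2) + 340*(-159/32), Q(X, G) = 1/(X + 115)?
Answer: -1688/2855033 ≈ -0.00059124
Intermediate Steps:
L(V, U) = -12 - 66*V + 30*U (L(V, U) = -12 + 6*(-11*V + 5*U) = -12 + (-66*V + 30*U) = -12 - 66*V + 30*U)
Q(X, G) = 1/(115 + X)
N = -13531/8 (N = -2 + 340*(-159/32) = -2 - 13515/8 = -13531/8 ≈ -1691.4)
1/(N + Q(L(-3, -3), -736)) = 1/(-13531/8 + 1/(115 + (-12 - 66*(-3) + 30*(-3)))) = 1/(-13531/8 + 1/(115 + (-12 + 198 - 90))) = 1/(-13531/8 + 1/(115 + 96)) = 1/(-13531/8 + 1/211) = 1/(-2855033/1688) = -1688/2855033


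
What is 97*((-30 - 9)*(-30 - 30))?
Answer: 226980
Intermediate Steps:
97*((-30 - 9)*(-30 - 30)) = 97*(-39*(-60)) = 97*2340 = 226980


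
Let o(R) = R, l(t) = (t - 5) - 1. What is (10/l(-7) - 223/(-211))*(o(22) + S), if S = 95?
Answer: 7101/211 ≈ 33.654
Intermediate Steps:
l(t) = -6 + t (l(t) = (-5 + t) - 1 = -6 + t)
(10/l(-7) - 223/(-211))*(o(22) + S) = (10/(-6 - 7) - 223/(-211))*(22 + 95) = (10/(-13) - 223*(-1/211))*117 = (10*(-1/13) + 223/211)*117 = (-10/13 + 223/211)*117 = (789/2743)*117 = 7101/211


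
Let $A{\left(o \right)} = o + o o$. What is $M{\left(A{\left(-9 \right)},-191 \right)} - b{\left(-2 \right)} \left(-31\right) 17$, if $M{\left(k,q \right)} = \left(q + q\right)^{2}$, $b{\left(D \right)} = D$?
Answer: $144870$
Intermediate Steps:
$A{\left(o \right)} = o + o^{2}$
$M{\left(k,q \right)} = 4 q^{2}$ ($M{\left(k,q \right)} = \left(2 q\right)^{2} = 4 q^{2}$)
$M{\left(A{\left(-9 \right)},-191 \right)} - b{\left(-2 \right)} \left(-31\right) 17 = 4 \left(-191\right)^{2} - \left(-2\right) \left(-31\right) 17 = 4 \cdot 36481 - 62 \cdot 17 = 145924 - 1054 = 144870$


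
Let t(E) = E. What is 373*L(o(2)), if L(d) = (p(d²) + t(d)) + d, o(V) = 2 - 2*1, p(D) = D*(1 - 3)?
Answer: 0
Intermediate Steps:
p(D) = -2*D (p(D) = D*(-2) = -2*D)
o(V) = 0 (o(V) = 2 - 2 = 0)
L(d) = -2*d² + 2*d (L(d) = (-2*d² + d) + d = (d - 2*d²) + d = -2*d² + 2*d)
373*L(o(2)) = 373*(2*0*(1 - 1*0)) = 373*(2*0*(1 + 0)) = 373*(2*0*1) = 373*0 = 0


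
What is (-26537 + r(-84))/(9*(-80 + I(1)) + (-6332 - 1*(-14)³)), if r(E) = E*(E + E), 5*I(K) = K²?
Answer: 62125/21531 ≈ 2.8854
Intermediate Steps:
I(K) = K²/5
r(E) = 2*E² (r(E) = E*(2*E) = 2*E²)
(-26537 + r(-84))/(9*(-80 + I(1)) + (-6332 - 1*(-14)³)) = (-26537 + 2*(-84)²)/(9*(-80 + (⅕)*1²) + (-6332 - 1*(-14)³)) = (-26537 + 2*7056)/(9*(-80 + (⅕)*1) + (-6332 - 1*(-2744))) = (-26537 + 14112)/(9*(-80 + ⅕) + (-6332 + 2744)) = -12425/(9*(-399/5) - 3588) = -12425/(-3591/5 - 3588) = -12425/(-21531/5) = -12425*(-5/21531) = 62125/21531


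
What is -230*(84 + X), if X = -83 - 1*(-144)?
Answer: -33350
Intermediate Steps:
X = 61 (X = -83 + 144 = 61)
-230*(84 + X) = -230*(84 + 61) = -230*145 = -33350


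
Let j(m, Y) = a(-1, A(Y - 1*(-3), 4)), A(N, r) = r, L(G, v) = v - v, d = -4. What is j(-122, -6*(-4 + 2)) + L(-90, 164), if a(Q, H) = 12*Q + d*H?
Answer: -28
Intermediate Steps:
L(G, v) = 0
a(Q, H) = -4*H + 12*Q (a(Q, H) = 12*Q - 4*H = -4*H + 12*Q)
j(m, Y) = -28 (j(m, Y) = -4*4 + 12*(-1) = -16 - 12 = -28)
j(-122, -6*(-4 + 2)) + L(-90, 164) = -28 + 0 = -28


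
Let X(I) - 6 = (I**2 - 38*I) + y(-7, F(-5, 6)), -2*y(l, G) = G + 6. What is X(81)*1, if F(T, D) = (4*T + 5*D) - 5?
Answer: 6967/2 ≈ 3483.5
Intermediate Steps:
F(T, D) = -5 + 4*T + 5*D
y(l, G) = -3 - G/2 (y(l, G) = -(G + 6)/2 = -(6 + G)/2 = -3 - G/2)
X(I) = 1/2 + I**2 - 38*I (X(I) = 6 + ((I**2 - 38*I) + (-3 - (-5 + 4*(-5) + 5*6)/2)) = 6 + ((I**2 - 38*I) + (-3 - (-5 - 20 + 30)/2)) = 6 + ((I**2 - 38*I) + (-3 - 1/2*5)) = 6 + ((I**2 - 38*I) + (-3 - 5/2)) = 6 + ((I**2 - 38*I) - 11/2) = 6 + (-11/2 + I**2 - 38*I) = 1/2 + I**2 - 38*I)
X(81)*1 = (1/2 + 81**2 - 38*81)*1 = (1/2 + 6561 - 3078)*1 = (6967/2)*1 = 6967/2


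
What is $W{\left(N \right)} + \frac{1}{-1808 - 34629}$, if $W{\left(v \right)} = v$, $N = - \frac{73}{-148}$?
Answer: $\frac{2659753}{5392676} \approx 0.49322$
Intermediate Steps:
$N = \frac{73}{148}$ ($N = \left(-73\right) \left(- \frac{1}{148}\right) = \frac{73}{148} \approx 0.49324$)
$W{\left(N \right)} + \frac{1}{-1808 - 34629} = \frac{73}{148} + \frac{1}{-1808 - 34629} = \frac{73}{148} + \frac{1}{-36437} = \frac{73}{148} - \frac{1}{36437} = \frac{2659753}{5392676}$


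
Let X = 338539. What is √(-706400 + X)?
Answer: I*√367861 ≈ 606.52*I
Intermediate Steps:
√(-706400 + X) = √(-706400 + 338539) = √(-367861) = I*√367861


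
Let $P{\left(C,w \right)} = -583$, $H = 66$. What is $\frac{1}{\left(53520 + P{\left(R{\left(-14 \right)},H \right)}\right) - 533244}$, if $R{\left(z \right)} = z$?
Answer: $- \frac{1}{480307} \approx -2.082 \cdot 10^{-6}$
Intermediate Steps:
$\frac{1}{\left(53520 + P{\left(R{\left(-14 \right)},H \right)}\right) - 533244} = \frac{1}{\left(53520 - 583\right) - 533244} = \frac{1}{52937 - 533244} = \frac{1}{-480307} = - \frac{1}{480307}$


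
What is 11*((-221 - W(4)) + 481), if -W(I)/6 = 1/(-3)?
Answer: 2838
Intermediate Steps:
W(I) = 2 (W(I) = -6/(-3) = -6*(-⅓) = 2)
11*((-221 - W(4)) + 481) = 11*((-221 - 1*2) + 481) = 11*((-221 - 2) + 481) = 11*(-223 + 481) = 11*258 = 2838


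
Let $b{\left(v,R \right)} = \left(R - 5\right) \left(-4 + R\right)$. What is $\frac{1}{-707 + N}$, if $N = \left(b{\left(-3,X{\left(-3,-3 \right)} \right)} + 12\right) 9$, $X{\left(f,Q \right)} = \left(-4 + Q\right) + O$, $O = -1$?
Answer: $\frac{1}{805} \approx 0.0012422$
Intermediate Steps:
$X{\left(f,Q \right)} = -5 + Q$ ($X{\left(f,Q \right)} = \left(-4 + Q\right) - 1 = -5 + Q$)
$b{\left(v,R \right)} = \left(-5 + R\right) \left(-4 + R\right)$
$N = 1512$ ($N = \left(\left(20 + \left(-5 - 3\right)^{2} - 9 \left(-5 - 3\right)\right) + 12\right) 9 = \left(\left(20 + \left(-8\right)^{2} - -72\right) + 12\right) 9 = \left(\left(20 + 64 + 72\right) + 12\right) 9 = \left(156 + 12\right) 9 = 168 \cdot 9 = 1512$)
$\frac{1}{-707 + N} = \frac{1}{-707 + 1512} = \frac{1}{805}$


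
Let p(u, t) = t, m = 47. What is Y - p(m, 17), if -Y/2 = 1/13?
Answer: -223/13 ≈ -17.154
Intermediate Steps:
Y = -2/13 ≈ -0.15385
Y - p(m, 17) = -2/13 - 1*17 = -2/13 - 17 = -223/13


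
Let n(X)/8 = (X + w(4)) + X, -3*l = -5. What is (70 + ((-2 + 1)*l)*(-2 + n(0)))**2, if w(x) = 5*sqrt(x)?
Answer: 3600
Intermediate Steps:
l = 5/3 (l = -1/3*(-5) = 5/3 ≈ 1.6667)
n(X) = 80 + 16*X (n(X) = 8*((X + 5*sqrt(4)) + X) = 8*((X + 5*2) + X) = 8*((X + 10) + X) = 8*((10 + X) + X) = 8*(10 + 2*X) = 80 + 16*X)
(70 + ((-2 + 1)*l)*(-2 + n(0)))**2 = (70 + ((-2 + 1)*(5/3))*(-2 + (80 + 16*0)))**2 = (70 + (-1*5/3)*(-2 + (80 + 0)))**2 = (70 - 5*(-2 + 80)/3)**2 = (70 - 5/3*78)**2 = (70 - 130)**2 = (-60)**2 = 3600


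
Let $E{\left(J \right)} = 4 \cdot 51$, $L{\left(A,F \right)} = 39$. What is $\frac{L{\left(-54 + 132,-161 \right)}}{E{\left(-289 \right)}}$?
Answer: $\frac{13}{68} \approx 0.19118$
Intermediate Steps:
$E{\left(J \right)} = 204$
$\frac{L{\left(-54 + 132,-161 \right)}}{E{\left(-289 \right)}} = \frac{39}{204} = 39 \cdot \frac{1}{204} = \frac{13}{68}$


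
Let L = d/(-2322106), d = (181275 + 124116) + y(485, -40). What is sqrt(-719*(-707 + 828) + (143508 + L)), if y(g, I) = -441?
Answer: sqrt(76176445252771606)/1161053 ≈ 237.72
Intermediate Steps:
d = 304950 (d = (181275 + 124116) - 441 = 305391 - 441 = 304950)
L = -152475/1161053 (L = 304950/(-2322106) = 304950*(-1/2322106) = -152475/1161053 ≈ -0.13132)
sqrt(-719*(-707 + 828) + (143508 + L)) = sqrt(-719*(-707 + 828) + (143508 - 152475/1161053)) = sqrt(-719*121 + 166620241449/1161053) = sqrt(-86999 + 166620241449/1161053) = sqrt(65609791502/1161053) = sqrt(76176445252771606)/1161053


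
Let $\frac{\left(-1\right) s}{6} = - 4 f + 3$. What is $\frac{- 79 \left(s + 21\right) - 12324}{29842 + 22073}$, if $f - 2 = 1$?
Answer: $- \frac{6083}{17305} \approx -0.35152$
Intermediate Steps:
$f = 3$ ($f = 2 + 1 = 3$)
$s = 54$ ($s = - 6 \left(\left(-4\right) 3 + 3\right) = - 6 \left(-12 + 3\right) = \left(-6\right) \left(-9\right) = 54$)
$\frac{- 79 \left(s + 21\right) - 12324}{29842 + 22073} = \frac{- 79 \left(54 + 21\right) - 12324}{29842 + 22073} = \frac{\left(-79\right) 75 - 12324}{51915} = \left(-5925 - 12324\right) \frac{1}{51915} = \left(-18249\right) \frac{1}{51915} = - \frac{6083}{17305}$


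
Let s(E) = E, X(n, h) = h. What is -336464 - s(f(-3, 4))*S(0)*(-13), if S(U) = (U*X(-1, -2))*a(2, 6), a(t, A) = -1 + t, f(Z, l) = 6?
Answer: -336464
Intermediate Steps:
S(U) = -2*U (S(U) = (U*(-2))*(-1 + 2) = -2*U*1 = -2*U)
-336464 - s(f(-3, 4))*S(0)*(-13) = -336464 - 6*(-2*0)*(-13) = -336464 - 6*0*(-13) = -336464 - 0*(-13) = -336464 - 1*0 = -336464 + 0 = -336464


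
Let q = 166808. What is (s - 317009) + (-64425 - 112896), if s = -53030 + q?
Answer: -380552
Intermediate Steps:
s = 113778 (s = -53030 + 166808 = 113778)
(s - 317009) + (-64425 - 112896) = (113778 - 317009) + (-64425 - 112896) = -203231 - 177321 = -380552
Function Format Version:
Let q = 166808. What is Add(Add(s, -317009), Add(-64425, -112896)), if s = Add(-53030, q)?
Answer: -380552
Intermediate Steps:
s = 113778 (s = Add(-53030, 166808) = 113778)
Add(Add(s, -317009), Add(-64425, -112896)) = Add(Add(113778, -317009), Add(-64425, -112896)) = Add(-203231, -177321) = -380552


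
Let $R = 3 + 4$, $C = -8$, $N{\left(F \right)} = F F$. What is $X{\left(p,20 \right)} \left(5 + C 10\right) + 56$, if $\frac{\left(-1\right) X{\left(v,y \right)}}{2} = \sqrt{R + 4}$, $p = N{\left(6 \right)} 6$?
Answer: $56 + 150 \sqrt{11} \approx 553.49$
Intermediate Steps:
$N{\left(F \right)} = F^{2}$
$R = 7$
$p = 216$ ($p = 6^{2} \cdot 6 = 36 \cdot 6 = 216$)
$X{\left(v,y \right)} = - 2 \sqrt{11}$ ($X{\left(v,y \right)} = - 2 \sqrt{7 + 4} = - 2 \sqrt{11}$)
$X{\left(p,20 \right)} \left(5 + C 10\right) + 56 = - 2 \sqrt{11} \left(5 - 80\right) + 56 = - 2 \sqrt{11} \left(-75\right) + 56 = 150 \sqrt{11} + 56 = 56 + 150 \sqrt{11}$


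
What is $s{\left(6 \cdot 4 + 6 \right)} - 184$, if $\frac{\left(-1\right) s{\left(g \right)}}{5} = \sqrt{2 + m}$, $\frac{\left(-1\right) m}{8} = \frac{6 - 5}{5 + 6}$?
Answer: $-184 - \frac{5 \sqrt{154}}{11} \approx -189.64$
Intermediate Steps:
$m = - \frac{8}{11}$ ($m = - 8 \frac{6 - 5}{5 + 6} = - 8 \cdot 1 \cdot \frac{1}{11} = \left(-8\right) \frac{1}{11} = - \frac{8}{11} \approx -0.72727$)
$s{\left(g \right)} = - \frac{5 \sqrt{154}}{11}$ ($s{\left(g \right)} = - 5 \sqrt{2 - \frac{8}{11}} = - 5 \sqrt{\frac{14}{11}} = - 5 \frac{\sqrt{154}}{11} = - \frac{5 \sqrt{154}}{11}$)
$s{\left(6 \cdot 4 + 6 \right)} - 184 = - \frac{5 \sqrt{154}}{11} - 184 = -184 - \frac{5 \sqrt{154}}{11}$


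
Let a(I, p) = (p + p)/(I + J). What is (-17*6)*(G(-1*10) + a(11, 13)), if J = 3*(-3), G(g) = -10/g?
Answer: -1428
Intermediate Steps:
J = -9
a(I, p) = 2*p/(-9 + I) (a(I, p) = (p + p)/(I - 9) = (2*p)/(-9 + I) = 2*p/(-9 + I))
(-17*6)*(G(-1*10) + a(11, 13)) = (-17*6)*(-10/((-1*10)) + 2*13/(-9 + 11)) = -102*(-10/(-10) + 2*13/2) = -102*(-10*(-1/10) + 2*13*(1/2)) = -102*(1 + 13) = -102*14 = -1428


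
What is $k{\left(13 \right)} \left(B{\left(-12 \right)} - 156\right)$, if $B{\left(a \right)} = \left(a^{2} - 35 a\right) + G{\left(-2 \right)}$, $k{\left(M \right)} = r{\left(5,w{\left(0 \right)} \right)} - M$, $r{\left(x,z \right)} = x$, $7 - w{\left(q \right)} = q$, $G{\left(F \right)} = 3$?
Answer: $-3288$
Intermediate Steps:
$w{\left(q \right)} = 7 - q$
$k{\left(M \right)} = 5 - M$
$B{\left(a \right)} = 3 + a^{2} - 35 a$ ($B{\left(a \right)} = \left(a^{2} - 35 a\right) + 3 = 3 + a^{2} - 35 a$)
$k{\left(13 \right)} \left(B{\left(-12 \right)} - 156\right) = \left(5 - 13\right) \left(\left(3 + \left(-12\right)^{2} - -420\right) - 156\right) = \left(5 - 13\right) \left(\left(3 + 144 + 420\right) - 156\right) = - 8 \left(567 - 156\right) = \left(-8\right) 411 = -3288$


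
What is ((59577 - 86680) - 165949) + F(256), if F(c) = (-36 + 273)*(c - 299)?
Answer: -203243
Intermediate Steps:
F(c) = -70863 + 237*c (F(c) = 237*(-299 + c) = -70863 + 237*c)
((59577 - 86680) - 165949) + F(256) = ((59577 - 86680) - 165949) + (-70863 + 237*256) = (-27103 - 165949) + (-70863 + 60672) = -193052 - 10191 = -203243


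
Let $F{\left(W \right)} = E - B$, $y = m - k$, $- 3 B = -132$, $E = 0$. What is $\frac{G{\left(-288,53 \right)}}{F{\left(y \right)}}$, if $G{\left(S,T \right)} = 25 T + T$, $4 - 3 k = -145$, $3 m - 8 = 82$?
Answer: $- \frac{689}{22} \approx -31.318$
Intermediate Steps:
$m = 30$ ($m = \frac{8}{3} + \frac{1}{3} \cdot 82 = \frac{8}{3} + \frac{82}{3} = 30$)
$k = \frac{149}{3}$ ($k = \frac{4}{3} - - \frac{145}{3} = \frac{4}{3} + \frac{145}{3} = \frac{149}{3} \approx 49.667$)
$B = 44$ ($B = \left(- \frac{1}{3}\right) \left(-132\right) = 44$)
$G{\left(S,T \right)} = 26 T$
$y = - \frac{59}{3}$ ($y = 30 - \frac{149}{3} = - \frac{59}{3} \approx -19.667$)
$F{\left(W \right)} = -44$ ($F{\left(W \right)} = 0 - 44 = -44$)
$\frac{G{\left(-288,53 \right)}}{F{\left(y \right)}} = \frac{26 \cdot 53}{-44} = 1378 \left(- \frac{1}{44}\right) = - \frac{689}{22}$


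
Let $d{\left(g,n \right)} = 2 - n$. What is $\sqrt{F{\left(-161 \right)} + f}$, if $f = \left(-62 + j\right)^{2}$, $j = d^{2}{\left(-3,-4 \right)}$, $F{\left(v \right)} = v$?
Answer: $\sqrt{515} \approx 22.694$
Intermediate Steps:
$j = 36$ ($j = \left(2 - -4\right)^{2} = \left(2 + 4\right)^{2} = 6^{2} = 36$)
$f = 676$ ($f = \left(-62 + 36\right)^{2} = \left(-26\right)^{2} = 676$)
$\sqrt{F{\left(-161 \right)} + f} = \sqrt{-161 + 676} = \sqrt{515}$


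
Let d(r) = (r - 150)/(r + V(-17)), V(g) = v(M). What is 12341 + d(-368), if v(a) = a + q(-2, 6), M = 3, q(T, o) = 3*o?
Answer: 4282845/347 ≈ 12343.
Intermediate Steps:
v(a) = 18 + a (v(a) = a + 3*6 = a + 18 = 18 + a)
V(g) = 21 (V(g) = 18 + 3 = 21)
d(r) = (-150 + r)/(21 + r) (d(r) = (r - 150)/(r + 21) = (-150 + r)/(21 + r))
12341 + d(-368) = 12341 + (-150 - 368)/(21 - 368) = 12341 - 518/(-347) = 12341 - 1/347*(-518) = 12341 + 518/347 = 4282845/347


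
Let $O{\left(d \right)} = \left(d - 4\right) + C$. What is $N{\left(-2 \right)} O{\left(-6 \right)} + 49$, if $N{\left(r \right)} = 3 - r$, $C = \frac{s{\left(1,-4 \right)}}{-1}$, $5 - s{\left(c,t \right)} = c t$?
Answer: $-46$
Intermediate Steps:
$s{\left(c,t \right)} = 5 - c t$
$C = -9$ ($C = \frac{5 - 1 \left(-4\right)}{-1} = \left(5 + 4\right) \left(-1\right) = 9 \left(-1\right) = -9$)
$O{\left(d \right)} = -13 + d$ ($O{\left(d \right)} = \left(d - 4\right) - 9 = \left(-4 + d\right) - 9 = -13 + d$)
$N{\left(-2 \right)} O{\left(-6 \right)} + 49 = \left(3 - -2\right) \left(-13 - 6\right) + 49 = \left(3 + 2\right) \left(-19\right) + 49 = 5 \left(-19\right) + 49 = -95 + 49 = -46$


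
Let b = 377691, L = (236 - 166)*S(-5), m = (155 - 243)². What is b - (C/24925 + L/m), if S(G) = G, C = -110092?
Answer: 36451237971699/96509600 ≈ 3.7770e+5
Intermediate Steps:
m = 7744 (m = (-88)² = 7744)
L = -350 (L = (236 - 166)*(-5) = 70*(-5) = -350)
b - (C/24925 + L/m) = 377691 - (-110092/24925 - 350/7744) = 377691 - (-110092*1/24925 - 350*1/7744) = 377691 - (-110092/24925 - 175/3872) = 377691 - 1*(-430638099/96509600) = 377691 + 430638099/96509600 = 36451237971699/96509600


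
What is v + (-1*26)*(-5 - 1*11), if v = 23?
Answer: 439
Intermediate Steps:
v + (-1*26)*(-5 - 1*11) = 23 + (-1*26)*(-5 - 1*11) = 23 - 26*(-5 - 11) = 23 - 26*(-16) = 23 + 416 = 439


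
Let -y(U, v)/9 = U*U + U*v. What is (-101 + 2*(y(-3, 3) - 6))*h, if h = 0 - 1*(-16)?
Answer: -1808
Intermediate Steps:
h = 16 (h = 0 + 16 = 16)
y(U, v) = -9*U² - 9*U*v (y(U, v) = -9*(U*U + U*v) = -9*(U² + U*v) = -9*U² - 9*U*v)
(-101 + 2*(y(-3, 3) - 6))*h = (-101 + 2*(-9*(-3)*(-3 + 3) - 6))*16 = (-101 + 2*(-9*(-3)*0 - 6))*16 = (-101 + 2*(0 - 6))*16 = (-101 + 2*(-6))*16 = (-101 - 12)*16 = -113*16 = -1808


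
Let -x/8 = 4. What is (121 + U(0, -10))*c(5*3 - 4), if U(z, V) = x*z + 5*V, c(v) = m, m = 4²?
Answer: 1136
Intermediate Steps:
x = -32 (x = -8*4 = -32)
m = 16
c(v) = 16
U(z, V) = -32*z + 5*V
(121 + U(0, -10))*c(5*3 - 4) = (121 + (-32*0 + 5*(-10)))*16 = (121 + (0 - 50))*16 = (121 - 50)*16 = 71*16 = 1136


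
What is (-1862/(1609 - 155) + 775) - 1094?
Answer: -232844/727 ≈ -320.28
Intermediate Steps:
(-1862/(1609 - 155) + 775) - 1094 = (-1862/1454 + 775) - 1094 = (-1862*1/1454 + 775) - 1094 = (-931/727 + 775) - 1094 = 562494/727 - 1094 = -232844/727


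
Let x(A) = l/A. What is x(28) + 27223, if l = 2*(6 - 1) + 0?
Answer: 381127/14 ≈ 27223.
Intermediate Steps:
l = 10 (l = 2*5 + 0 = 10 + 0 = 10)
x(A) = 10/A
x(28) + 27223 = 10/28 + 27223 = 10*(1/28) + 27223 = 5/14 + 27223 = 381127/14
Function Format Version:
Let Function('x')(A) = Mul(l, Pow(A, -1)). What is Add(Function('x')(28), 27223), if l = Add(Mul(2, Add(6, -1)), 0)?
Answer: Rational(381127, 14) ≈ 27223.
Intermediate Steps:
l = 10 (l = Add(Mul(2, 5), 0) = Add(10, 0) = 10)
Function('x')(A) = Mul(10, Pow(A, -1))
Add(Function('x')(28), 27223) = Add(Mul(10, Pow(28, -1)), 27223) = Add(Mul(10, Rational(1, 28)), 27223) = Add(Rational(5, 14), 27223) = Rational(381127, 14)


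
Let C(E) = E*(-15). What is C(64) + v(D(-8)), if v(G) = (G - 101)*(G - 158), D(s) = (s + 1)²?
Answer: 4708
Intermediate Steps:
C(E) = -15*E
D(s) = (1 + s)²
v(G) = (-158 + G)*(-101 + G) (v(G) = (-101 + G)*(-158 + G) = (-158 + G)*(-101 + G))
C(64) + v(D(-8)) = -15*64 + (15958 + ((1 - 8)²)² - 259*(1 - 8)²) = -960 + (15958 + ((-7)²)² - 259*(-7)²) = -960 + (15958 + 49² - 259*49) = -960 + (15958 + 2401 - 12691) = -960 + 5668 = 4708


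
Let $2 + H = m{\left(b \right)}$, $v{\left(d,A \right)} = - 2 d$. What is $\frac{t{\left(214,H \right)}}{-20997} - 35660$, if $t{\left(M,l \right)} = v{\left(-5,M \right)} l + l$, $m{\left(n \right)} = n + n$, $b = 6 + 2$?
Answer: $- \frac{748753174}{20997} \approx -35660.0$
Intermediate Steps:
$b = 8$
$m{\left(n \right)} = 2 n$
$H = 14$ ($H = -2 + 2 \cdot 8 = -2 + 16 = 14$)
$t{\left(M,l \right)} = 11 l$ ($t{\left(M,l \right)} = \left(-2\right) \left(-5\right) l + l = 10 l + l = 11 l$)
$\frac{t{\left(214,H \right)}}{-20997} - 35660 = \frac{11 \cdot 14}{-20997} - 35660 = 154 \left(- \frac{1}{20997}\right) - 35660 = - \frac{154}{20997} - 35660 = - \frac{748753174}{20997}$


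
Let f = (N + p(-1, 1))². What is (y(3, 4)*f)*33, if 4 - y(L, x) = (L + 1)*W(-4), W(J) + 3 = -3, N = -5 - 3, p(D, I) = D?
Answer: 74844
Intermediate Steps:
N = -8
W(J) = -6 (W(J) = -3 - 3 = -6)
f = 81 (f = (-8 - 1)² = (-9)² = 81)
y(L, x) = 10 + 6*L (y(L, x) = 4 - (L + 1)*(-6) = 4 - (1 + L)*(-6) = 4 - (-6 - 6*L) = 4 + (6 + 6*L) = 10 + 6*L)
(y(3, 4)*f)*33 = ((10 + 6*3)*81)*33 = ((10 + 18)*81)*33 = (28*81)*33 = 2268*33 = 74844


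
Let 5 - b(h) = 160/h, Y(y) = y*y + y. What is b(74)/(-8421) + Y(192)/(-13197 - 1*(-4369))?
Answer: -137461003/32745259 ≈ -4.1979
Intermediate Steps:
Y(y) = y + y² (Y(y) = y² + y = y + y²)
b(h) = 5 - 160/h
b(74)/(-8421) + Y(192)/(-13197 - 1*(-4369)) = (5 - 160/74)/(-8421) + (192*(1 + 192))/(-13197 - 1*(-4369)) = (5 - 160*1/74)*(-1/8421) + (192*193)/(-13197 + 4369) = (5 - 80/37)*(-1/8421) + 37056/(-8828) = (105/37)*(-1/8421) + 37056*(-1/8828) = -5/14837 - 9264/2207 = -137461003/32745259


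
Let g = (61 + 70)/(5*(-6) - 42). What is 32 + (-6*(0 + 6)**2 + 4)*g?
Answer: 7519/18 ≈ 417.72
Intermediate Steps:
g = -131/72 (g = 131/(-30 - 42) = 131/(-72) = 131*(-1/72) = -131/72 ≈ -1.8194)
32 + (-6*(0 + 6)**2 + 4)*g = 32 + (-6*(0 + 6)**2 + 4)*(-131/72) = 32 + (-6*6**2 + 4)*(-131/72) = 32 + (-6*36 + 4)*(-131/72) = 32 + (-216 + 4)*(-131/72) = 32 - 212*(-131/72) = 32 + 6943/18 = 7519/18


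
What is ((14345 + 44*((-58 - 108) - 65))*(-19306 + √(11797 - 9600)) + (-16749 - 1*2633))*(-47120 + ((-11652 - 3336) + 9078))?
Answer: 4281523837040 - 2882339590*√13 ≈ 4.2711e+12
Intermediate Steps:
((14345 + 44*((-58 - 108) - 65))*(-19306 + √(11797 - 9600)) + (-16749 - 1*2633))*(-47120 + ((-11652 - 3336) + 9078)) = ((14345 + 44*(-166 - 65))*(-19306 + √2197) + (-16749 - 2633))*(-47120 + (-14988 + 9078)) = ((14345 + 44*(-231))*(-19306 + 13*√13) - 19382)*(-47120 - 5910) = ((14345 - 10164)*(-19306 + 13*√13) - 19382)*(-53030) = (4181*(-19306 + 13*√13) - 19382)*(-53030) = ((-80718386 + 54353*√13) - 19382)*(-53030) = (-80737768 + 54353*√13)*(-53030) = 4281523837040 - 2882339590*√13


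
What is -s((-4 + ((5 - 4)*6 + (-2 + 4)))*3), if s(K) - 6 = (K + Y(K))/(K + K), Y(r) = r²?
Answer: -25/2 ≈ -12.500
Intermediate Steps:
s(K) = 6 + (K + K²)/(2*K) (s(K) = 6 + (K + K²)/(K + K) = 6 + (K + K²)/((2*K)) = 6 + (K + K²)*(1/(2*K)) = 6 + (K + K²)/(2*K))
-s((-4 + ((5 - 4)*6 + (-2 + 4)))*3) = -(13/2 + ((-4 + ((5 - 4)*6 + (-2 + 4)))*3)/2) = -(13/2 + ((-4 + (1*6 + 2))*3)/2) = -(13/2 + ((-4 + (6 + 2))*3)/2) = -(13/2 + ((-4 + 8)*3)/2) = -(13/2 + (4*3)/2) = -(13/2 + (½)*12) = -(13/2 + 6) = -1*25/2 = -25/2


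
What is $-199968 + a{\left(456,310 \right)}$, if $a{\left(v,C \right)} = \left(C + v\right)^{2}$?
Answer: $386788$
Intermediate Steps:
$-199968 + a{\left(456,310 \right)} = -199968 + \left(310 + 456\right)^{2} = -199968 + 766^{2} = -199968 + 586756 = 386788$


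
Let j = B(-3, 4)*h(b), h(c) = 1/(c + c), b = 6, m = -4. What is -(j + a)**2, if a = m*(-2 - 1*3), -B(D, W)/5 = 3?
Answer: -5625/16 ≈ -351.56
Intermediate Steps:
B(D, W) = -15 (B(D, W) = -5*3 = -15)
h(c) = 1/(2*c)
j = -5/4 (j = -15/(2*6) = -15*1/12 = -5/4 ≈ -1.2500)
a = 20 (a = -4*(-2 - 1*3) = -4*(-2 - 3) = -4*(-5) = 20)
-(j + a)**2 = -(-5/4 + 20)**2 = -(75/4)**2 = -1*5625/16 = -5625/16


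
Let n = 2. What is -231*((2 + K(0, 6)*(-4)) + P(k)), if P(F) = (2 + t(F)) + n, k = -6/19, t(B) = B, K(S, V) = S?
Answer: -24948/19 ≈ -1313.1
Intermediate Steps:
k = -6/19 (k = -6*1/19 = -6/19 ≈ -0.31579)
P(F) = 4 + F (P(F) = (2 + F) + 2 = 4 + F)
-231*((2 + K(0, 6)*(-4)) + P(k)) = -231*((2 + 0*(-4)) + (4 - 6/19)) = -231*((2 + 0) + 70/19) = -231*(2 + 70/19) = -231*108/19 = -24948/19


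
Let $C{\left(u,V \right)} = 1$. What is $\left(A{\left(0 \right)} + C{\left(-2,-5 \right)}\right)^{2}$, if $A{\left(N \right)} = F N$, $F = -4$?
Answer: $1$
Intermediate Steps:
$A{\left(N \right)} = - 4 N$
$\left(A{\left(0 \right)} + C{\left(-2,-5 \right)}\right)^{2} = \left(\left(-4\right) 0 + 1\right)^{2} = \left(0 + 1\right)^{2} = 1^{2} = 1$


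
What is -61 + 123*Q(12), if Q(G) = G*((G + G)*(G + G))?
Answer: 850115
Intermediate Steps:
Q(G) = 4*G³ (Q(G) = G*((2*G)*(2*G)) = G*(4*G²) = 4*G³)
-61 + 123*Q(12) = -61 + 123*(4*12³) = -61 + 123*(4*1728) = -61 + 123*6912 = -61 + 850176 = 850115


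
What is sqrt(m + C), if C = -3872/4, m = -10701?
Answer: I*sqrt(11669) ≈ 108.02*I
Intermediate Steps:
C = -968 (C = (1/4)*(-3872) = -968)
sqrt(m + C) = sqrt(-10701 - 968) = sqrt(-11669) = I*sqrt(11669)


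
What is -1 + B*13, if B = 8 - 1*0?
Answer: 103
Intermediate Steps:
B = 8 (B = 8 + 0 = 8)
-1 + B*13 = -1 + 8*13 = -1 + 104 = 103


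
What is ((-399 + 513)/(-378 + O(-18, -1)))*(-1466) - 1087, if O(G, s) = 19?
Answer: -223109/359 ≈ -621.47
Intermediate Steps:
((-399 + 513)/(-378 + O(-18, -1)))*(-1466) - 1087 = ((-399 + 513)/(-378 + 19))*(-1466) - 1087 = (114/(-359))*(-1466) - 1087 = (114*(-1/359))*(-1466) - 1087 = -114/359*(-1466) - 1087 = 167124/359 - 1087 = -223109/359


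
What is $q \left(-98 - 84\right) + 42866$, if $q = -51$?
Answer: $52148$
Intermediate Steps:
$q \left(-98 - 84\right) + 42866 = - 51 \left(-98 - 84\right) + 42866 = \left(-51\right) \left(-182\right) + 42866 = 9282 + 42866 = 52148$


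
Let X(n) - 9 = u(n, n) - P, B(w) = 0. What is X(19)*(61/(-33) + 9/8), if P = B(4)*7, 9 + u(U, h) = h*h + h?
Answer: -18145/66 ≈ -274.92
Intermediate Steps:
u(U, h) = -9 + h + h² (u(U, h) = -9 + (h*h + h) = -9 + (h² + h) = -9 + (h + h²) = -9 + h + h²)
P = 0 (P = 0*7 = 0)
X(n) = n + n² (X(n) = 9 + ((-9 + n + n²) - 1*0) = 9 + ((-9 + n + n²) + 0) = 9 + (-9 + n + n²) = n + n²)
X(19)*(61/(-33) + 9/8) = (19*(1 + 19))*(61/(-33) + 9/8) = (19*20)*(61*(-1/33) + 9*(⅛)) = 380*(-61/33 + 9/8) = 380*(-191/264) = -18145/66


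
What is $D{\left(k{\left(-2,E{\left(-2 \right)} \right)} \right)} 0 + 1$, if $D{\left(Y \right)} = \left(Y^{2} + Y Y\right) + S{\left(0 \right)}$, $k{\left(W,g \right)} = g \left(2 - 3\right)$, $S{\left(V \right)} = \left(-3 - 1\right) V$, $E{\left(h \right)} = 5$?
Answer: $1$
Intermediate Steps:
$S{\left(V \right)} = - 4 V$
$k{\left(W,g \right)} = - g$ ($k{\left(W,g \right)} = g \left(-1\right) = - g$)
$D{\left(Y \right)} = 2 Y^{2}$ ($D{\left(Y \right)} = \left(Y^{2} + Y Y\right) - 0 = \left(Y^{2} + Y^{2}\right) + 0 = 2 Y^{2} + 0 = 2 Y^{2}$)
$D{\left(k{\left(-2,E{\left(-2 \right)} \right)} \right)} 0 + 1 = 2 \left(\left(-1\right) 5\right)^{2} \cdot 0 + 1 = 2 \left(-5\right)^{2} \cdot 0 + 1 = 2 \cdot 25 \cdot 0 + 1 = 50 \cdot 0 + 1 = 0 + 1 = 1$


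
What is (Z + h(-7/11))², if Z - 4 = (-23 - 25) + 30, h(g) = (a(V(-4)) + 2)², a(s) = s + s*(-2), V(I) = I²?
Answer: 33124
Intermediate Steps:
a(s) = -s (a(s) = s - 2*s = -s)
h(g) = 196 (h(g) = (-1*(-4)² + 2)² = (-1*16 + 2)² = (-16 + 2)² = (-14)² = 196)
Z = -14 (Z = 4 + ((-23 - 25) + 30) = 4 + (-48 + 30) = 4 - 18 = -14)
(Z + h(-7/11))² = (-14 + 196)² = 182² = 33124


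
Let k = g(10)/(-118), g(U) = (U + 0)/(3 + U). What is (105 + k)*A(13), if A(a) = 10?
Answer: 805300/767 ≈ 1049.9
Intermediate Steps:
g(U) = U/(3 + U)
k = -5/767 (k = (10/(3 + 10))/(-118) = (10/13)*(-1/118) = -5/767 ≈ -0.0065189)
(105 + k)*A(13) = (105 - 5/767)*10 = (80530/767)*10 = 805300/767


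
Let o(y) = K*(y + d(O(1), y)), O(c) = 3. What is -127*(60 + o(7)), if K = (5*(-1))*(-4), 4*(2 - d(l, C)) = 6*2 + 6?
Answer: -19050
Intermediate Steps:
d(l, C) = -5/2 (d(l, C) = 2 - (6*2 + 6)/4 = 2 - (12 + 6)/4 = 2 - 1/4*18 = 2 - 9/2 = -5/2)
K = 20 (K = -5*(-4) = 20)
o(y) = -50 + 20*y (o(y) = 20*(y - 5/2) = 20*(-5/2 + y) = -50 + 20*y)
-127*(60 + o(7)) = -127*(60 + (-50 + 20*7)) = -127*(60 + (-50 + 140)) = -127*(60 + 90) = -127*150 = -19050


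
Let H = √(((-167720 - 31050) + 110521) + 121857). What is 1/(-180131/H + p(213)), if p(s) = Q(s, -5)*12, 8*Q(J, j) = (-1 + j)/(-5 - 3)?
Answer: -302472/259577077007 - 2882096*√8402/259577077007 ≈ -0.0010189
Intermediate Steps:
H = 2*√8402 (H = √((-198770 + 110521) + 121857) = √(-88249 + 121857) = √33608 = 2*√8402 ≈ 183.32)
Q(J, j) = 1/64 - j/64 (Q(J, j) = ((-1 + j)/(-5 - 3))/8 = ((-1 + j)/(-8))/8 = ((-1 + j)*(-⅛))/8 = (⅛ - j/8)/8 = 1/64 - j/64)
p(s) = 9/8 (p(s) = (1/64 - 1/64*(-5))*12 = (1/64 + 5/64)*12 = (3/32)*12 = 9/8)
1/(-180131/H + p(213)) = 1/(-180131*√8402/16804 + 9/8) = 1/(9/8 - 180131*√8402/16804)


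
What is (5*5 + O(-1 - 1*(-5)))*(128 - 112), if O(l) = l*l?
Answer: 656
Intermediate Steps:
O(l) = l**2
(5*5 + O(-1 - 1*(-5)))*(128 - 112) = (5*5 + (-1 - 1*(-5))**2)*(128 - 112) = (25 + (-1 + 5)**2)*16 = (25 + 4**2)*16 = (25 + 16)*16 = 41*16 = 656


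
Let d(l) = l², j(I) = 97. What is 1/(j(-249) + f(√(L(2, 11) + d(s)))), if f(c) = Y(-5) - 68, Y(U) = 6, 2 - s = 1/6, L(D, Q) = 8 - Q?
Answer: 1/35 ≈ 0.028571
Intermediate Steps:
s = 11/6 (s = 2 - 1/6 = 2 - 1*⅙ = 2 - ⅙ = 11/6 ≈ 1.8333)
f(c) = -62 (f(c) = 6 - 68 = -62)
1/(j(-249) + f(√(L(2, 11) + d(s)))) = 1/(97 - 62) = 1/35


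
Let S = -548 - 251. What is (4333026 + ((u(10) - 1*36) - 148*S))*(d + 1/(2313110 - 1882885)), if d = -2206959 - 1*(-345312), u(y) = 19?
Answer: -3565135477602903814/430225 ≈ -8.2867e+12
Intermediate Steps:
d = -1861647 (d = -2206959 + 345312 = -1861647)
S = -799
(4333026 + ((u(10) - 1*36) - 148*S))*(d + 1/(2313110 - 1882885)) = (4333026 + ((19 - 1*36) - 148*(-799)))*(-1861647 + 1/(2313110 - 1882885)) = (4333026 + ((19 - 36) + 118252))*(-1861647 + 1/430225) = (4333026 + (-17 + 118252))*(-1861647 + 1/430225) = (4333026 + 118235)*(-800927080574/430225) = 4451261*(-800927080574/430225) = -3565135477602903814/430225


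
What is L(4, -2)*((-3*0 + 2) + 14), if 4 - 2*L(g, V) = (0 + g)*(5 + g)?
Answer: -256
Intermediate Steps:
L(g, V) = 2 - g*(5 + g)/2 (L(g, V) = 2 - (0 + g)*(5 + g)/2 = 2 - g*(5 + g)/2)
L(4, -2)*((-3*0 + 2) + 14) = (2 - 5/2*4 - ½*4²)*((-3*0 + 2) + 14) = (2 - 10 - ½*16)*((0 + 2) + 14) = (2 - 10 - 8)*(2 + 14) = -16*16 = -256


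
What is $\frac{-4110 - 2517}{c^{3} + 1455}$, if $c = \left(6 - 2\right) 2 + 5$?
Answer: $- \frac{6627}{3652} \approx -1.8146$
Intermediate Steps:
$c = 13$ ($c = 4 \cdot 2 + 5 = 8 + 5 = 13$)
$\frac{-4110 - 2517}{c^{3} + 1455} = \frac{-4110 - 2517}{13^{3} + 1455} = - \frac{6627}{2197 + 1455} = - \frac{6627}{3652}$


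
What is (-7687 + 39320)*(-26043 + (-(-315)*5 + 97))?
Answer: -770927843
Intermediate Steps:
(-7687 + 39320)*(-26043 + (-(-315)*5 + 97)) = 31633*(-26043 + (-15*(-105) + 97)) = 31633*(-26043 + (1575 + 97)) = 31633*(-26043 + 1672) = 31633*(-24371) = -770927843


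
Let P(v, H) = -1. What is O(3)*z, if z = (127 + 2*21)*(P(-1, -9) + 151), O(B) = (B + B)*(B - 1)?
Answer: 304200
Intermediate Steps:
O(B) = 2*B*(-1 + B) (O(B) = (2*B)*(-1 + B) = 2*B*(-1 + B))
z = 25350 (z = (127 + 2*21)*(-1 + 151) = (127 + 42)*150 = 169*150 = 25350)
O(3)*z = (2*3*(-1 + 3))*25350 = (2*3*2)*25350 = 12*25350 = 304200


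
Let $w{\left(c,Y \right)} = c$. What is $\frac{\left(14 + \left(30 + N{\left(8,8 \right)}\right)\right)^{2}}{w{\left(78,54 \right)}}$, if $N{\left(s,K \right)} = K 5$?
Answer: $\frac{1176}{13} \approx 90.462$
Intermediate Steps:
$N{\left(s,K \right)} = 5 K$
$\frac{\left(14 + \left(30 + N{\left(8,8 \right)}\right)\right)^{2}}{w{\left(78,54 \right)}} = \frac{\left(14 + \left(30 + 5 \cdot 8\right)\right)^{2}}{78} = \left(14 + \left(30 + 40\right)\right)^{2} \cdot \frac{1}{78} = \left(14 + 70\right)^{2} \cdot \frac{1}{78} = 84^{2} \cdot \frac{1}{78} = 7056 \cdot \frac{1}{78} = \frac{1176}{13}$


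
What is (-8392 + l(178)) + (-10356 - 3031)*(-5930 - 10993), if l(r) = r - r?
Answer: 226539809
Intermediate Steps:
l(r) = 0 (l(r) = r - r = 0)
(-8392 + l(178)) + (-10356 - 3031)*(-5930 - 10993) = (-8392 + 0) + (-10356 - 3031)*(-5930 - 10993) = -8392 - 13387*(-16923) = -8392 + 226548201 = 226539809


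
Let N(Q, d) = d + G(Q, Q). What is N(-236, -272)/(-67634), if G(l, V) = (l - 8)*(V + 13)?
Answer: -27070/33817 ≈ -0.80048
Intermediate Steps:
G(l, V) = (-8 + l)*(13 + V)
N(Q, d) = -104 + d + Q² + 5*Q (N(Q, d) = d + (-104 - 8*Q + 13*Q + Q*Q) = d + (-104 - 8*Q + 13*Q + Q²) = d + (-104 + Q² + 5*Q) = -104 + d + Q² + 5*Q)
N(-236, -272)/(-67634) = (-104 - 272 + (-236)² + 5*(-236))/(-67634) = (-104 - 272 + 55696 - 1180)*(-1/67634) = 54140*(-1/67634) = -27070/33817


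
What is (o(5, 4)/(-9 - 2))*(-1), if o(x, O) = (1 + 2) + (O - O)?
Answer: 3/11 ≈ 0.27273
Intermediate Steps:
o(x, O) = 3 (o(x, O) = 3 + 0 = 3)
(o(5, 4)/(-9 - 2))*(-1) = (3/(-9 - 2))*(-1) = (3/(-11))*(-1) = -1/11*3*(-1) = -3/11*(-1) = 3/11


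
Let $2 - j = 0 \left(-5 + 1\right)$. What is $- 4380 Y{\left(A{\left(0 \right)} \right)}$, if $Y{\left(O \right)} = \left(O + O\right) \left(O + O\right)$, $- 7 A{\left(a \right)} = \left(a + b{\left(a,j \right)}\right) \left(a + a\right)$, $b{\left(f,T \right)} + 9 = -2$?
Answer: $0$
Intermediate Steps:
$j = 2$ ($j = 2 - 0 \left(-5 + 1\right) = 2 - 0 \left(-4\right) = 2 - 0 = 2 + 0 = 2$)
$b{\left(f,T \right)} = -11$ ($b{\left(f,T \right)} = -9 - 2 = -11$)
$A{\left(a \right)} = - \frac{2 a \left(-11 + a\right)}{7}$ ($A{\left(a \right)} = - \frac{\left(a - 11\right) \left(a + a\right)}{7} = - \frac{\left(-11 + a\right) 2 a}{7} = - \frac{2 a \left(-11 + a\right)}{7}$)
$Y{\left(O \right)} = 4 O^{2}$ ($Y{\left(O \right)} = 2 O 2 O = 4 O^{2}$)
$- 4380 Y{\left(A{\left(0 \right)} \right)} = - 4380 \cdot 4 \left(\frac{2}{7} \cdot 0 \left(11 - 0\right)\right)^{2} = - 4380 \cdot 4 \left(\frac{2}{7} \cdot 0 \left(11 + 0\right)\right)^{2} = - 4380 \cdot 4 \left(\frac{2}{7} \cdot 0 \cdot 11\right)^{2} = - 4380 \cdot 4 \cdot 0^{2} = - 4380 \cdot 4 \cdot 0 = \left(-4380\right) 0 = 0$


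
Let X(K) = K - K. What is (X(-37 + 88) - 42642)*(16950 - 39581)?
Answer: 965031102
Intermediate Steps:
X(K) = 0
(X(-37 + 88) - 42642)*(16950 - 39581) = (0 - 42642)*(16950 - 39581) = -42642*(-22631) = 965031102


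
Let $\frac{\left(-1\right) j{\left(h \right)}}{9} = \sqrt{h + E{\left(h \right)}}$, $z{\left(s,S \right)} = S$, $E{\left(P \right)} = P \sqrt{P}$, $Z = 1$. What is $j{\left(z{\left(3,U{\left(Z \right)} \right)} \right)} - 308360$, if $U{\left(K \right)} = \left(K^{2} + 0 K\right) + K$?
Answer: $-308360 - 9 \sqrt{2 + 2 \sqrt{2}} \approx -3.0838 \cdot 10^{5}$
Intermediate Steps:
$E{\left(P \right)} = P^{\frac{3}{2}}$
$U{\left(K \right)} = K + K^{2}$ ($U{\left(K \right)} = \left(K^{2} + 0\right) + K = K^{2} + K = K + K^{2}$)
$j{\left(h \right)} = - 9 \sqrt{h + h^{\frac{3}{2}}}$
$j{\left(z{\left(3,U{\left(Z \right)} \right)} \right)} - 308360 = - 9 \sqrt{1 \left(1 + 1\right) + \left(1 \left(1 + 1\right)\right)^{\frac{3}{2}}} - 308360 = - 9 \sqrt{1 \cdot 2 + \left(1 \cdot 2\right)^{\frac{3}{2}}} - 308360 = - 9 \sqrt{2 + 2^{\frac{3}{2}}} - 308360 = - 9 \sqrt{2 + 2 \sqrt{2}} - 308360 = -308360 - 9 \sqrt{2 + 2 \sqrt{2}}$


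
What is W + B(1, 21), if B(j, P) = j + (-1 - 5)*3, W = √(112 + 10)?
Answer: -17 + √122 ≈ -5.9546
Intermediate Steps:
W = √122 ≈ 11.045
B(j, P) = -18 + j (B(j, P) = j - 6*3 = j - 18 = -18 + j)
W + B(1, 21) = √122 + (-18 + 1) = √122 - 17 = -17 + √122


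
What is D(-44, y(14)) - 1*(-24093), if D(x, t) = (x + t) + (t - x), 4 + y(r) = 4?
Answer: 24093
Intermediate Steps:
y(r) = 0 (y(r) = -4 + 4 = 0)
D(x, t) = 2*t (D(x, t) = (t + x) + (t - x) = 2*t)
D(-44, y(14)) - 1*(-24093) = 2*0 - 1*(-24093) = 0 + 24093 = 24093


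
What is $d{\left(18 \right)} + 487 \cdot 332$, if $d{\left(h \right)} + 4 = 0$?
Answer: $161680$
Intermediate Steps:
$d{\left(h \right)} = -4$ ($d{\left(h \right)} = -4 + 0 = -4$)
$d{\left(18 \right)} + 487 \cdot 332 = -4 + 487 \cdot 332 = -4 + 161684 = 161680$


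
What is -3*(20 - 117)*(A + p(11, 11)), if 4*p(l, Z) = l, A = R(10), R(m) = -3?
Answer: -291/4 ≈ -72.750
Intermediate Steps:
A = -3
p(l, Z) = l/4
-3*(20 - 117)*(A + p(11, 11)) = -3*(20 - 117)*(-3 + (¼)*11) = -(-291)*(-3 + 11/4) = -(-291)*(-1)/4 = -3*97/4 = -291/4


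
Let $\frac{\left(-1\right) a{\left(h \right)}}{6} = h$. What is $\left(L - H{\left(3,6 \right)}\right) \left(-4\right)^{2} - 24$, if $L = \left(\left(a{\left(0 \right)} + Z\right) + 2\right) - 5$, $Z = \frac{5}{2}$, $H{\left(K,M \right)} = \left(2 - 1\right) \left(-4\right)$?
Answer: $32$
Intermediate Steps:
$H{\left(K,M \right)} = -4$ ($H{\left(K,M \right)} = 1 \left(-4\right) = -4$)
$Z = \frac{5}{2}$ ($Z = 5 \cdot \frac{1}{2} = \frac{5}{2} \approx 2.5$)
$a{\left(h \right)} = - 6 h$
$L = - \frac{1}{2}$ ($L = \left(\left(\left(-6\right) 0 + \frac{5}{2}\right) + 2\right) - 5 = \left(\left(0 + \frac{5}{2}\right) + 2\right) - 5 = \left(\frac{5}{2} + 2\right) - 5 = \frac{9}{2} - 5 = - \frac{1}{2} \approx -0.5$)
$\left(L - H{\left(3,6 \right)}\right) \left(-4\right)^{2} - 24 = \left(- \frac{1}{2} - -4\right) \left(-4\right)^{2} - 24 = \left(- \frac{1}{2} + 4\right) 16 - 24 = \frac{7}{2} \cdot 16 - 24 = 56 - 24 = 32$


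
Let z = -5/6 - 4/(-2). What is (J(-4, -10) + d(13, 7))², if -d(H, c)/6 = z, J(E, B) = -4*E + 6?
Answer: 225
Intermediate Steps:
z = 7/6 (z = -5*⅙ - 4*(-½) = -⅚ + 2 = 7/6 ≈ 1.1667)
J(E, B) = 6 - 4*E
d(H, c) = -7 (d(H, c) = -6*7/6 = -7)
(J(-4, -10) + d(13, 7))² = ((6 - 4*(-4)) - 7)² = ((6 + 16) - 7)² = (22 - 7)² = 15² = 225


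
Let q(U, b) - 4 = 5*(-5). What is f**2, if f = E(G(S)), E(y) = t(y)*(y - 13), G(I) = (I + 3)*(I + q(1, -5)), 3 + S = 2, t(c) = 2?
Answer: 12996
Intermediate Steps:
q(U, b) = -21 (q(U, b) = 4 + 5*(-5) = 4 - 25 = -21)
S = -1 (S = -3 + 2 = -1)
G(I) = (-21 + I)*(3 + I) (G(I) = (I + 3)*(I - 21) = (3 + I)*(-21 + I) = (-21 + I)*(3 + I))
E(y) = -26 + 2*y (E(y) = 2*(y - 13) = 2*(-13 + y) = -26 + 2*y)
f = -114 (f = -26 + 2*(-63 + (-1)**2 - 18*(-1)) = -26 + 2*(-63 + 1 + 18) = -26 + 2*(-44) = -26 - 88 = -114)
f**2 = (-114)**2 = 12996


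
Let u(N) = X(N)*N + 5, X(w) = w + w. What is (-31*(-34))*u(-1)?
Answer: 7378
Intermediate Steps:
X(w) = 2*w
u(N) = 5 + 2*N² (u(N) = (2*N)*N + 5 = 2*N² + 5 = 5 + 2*N²)
(-31*(-34))*u(-1) = (-31*(-34))*(5 + 2*(-1)²) = 1054*(5 + 2*1) = 1054*(5 + 2) = 1054*7 = 7378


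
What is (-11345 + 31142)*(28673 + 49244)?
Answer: 1542522849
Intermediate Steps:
(-11345 + 31142)*(28673 + 49244) = 19797*77917 = 1542522849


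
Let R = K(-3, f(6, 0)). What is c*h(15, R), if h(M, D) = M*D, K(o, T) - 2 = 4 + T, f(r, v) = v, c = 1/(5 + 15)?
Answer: 9/2 ≈ 4.5000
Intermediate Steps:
c = 1/20 ≈ 0.050000
K(o, T) = 6 + T (K(o, T) = 2 + (4 + T) = 6 + T)
R = 6 (R = 6 + 0 = 6)
h(M, D) = D*M
c*h(15, R) = (6*15)/20 = (1/20)*90 = 9/2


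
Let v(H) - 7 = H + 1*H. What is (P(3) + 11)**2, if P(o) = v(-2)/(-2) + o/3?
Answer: 441/4 ≈ 110.25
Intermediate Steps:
v(H) = 7 + 2*H (v(H) = 7 + (H + 1*H) = 7 + (H + H) = 7 + 2*H)
P(o) = -3/2 + o/3 (P(o) = (7 + 2*(-2))/(-2) + o/3 = (7 - 4)*(-1/2) + o*(1/3) = 3*(-1/2) + o/3 = -3/2 + o/3)
(P(3) + 11)**2 = ((-3/2 + (1/3)*3) + 11)**2 = ((-3/2 + 1) + 11)**2 = (-1/2 + 11)**2 = (21/2)**2 = 441/4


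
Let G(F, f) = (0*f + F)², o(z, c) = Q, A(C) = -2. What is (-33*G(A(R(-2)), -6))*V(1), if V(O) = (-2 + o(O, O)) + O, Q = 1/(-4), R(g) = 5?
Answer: 165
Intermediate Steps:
Q = -¼ ≈ -0.25000
o(z, c) = -¼
G(F, f) = F² (G(F, f) = (0 + F)² = F²)
V(O) = -9/4 + O (V(O) = (-2 - ¼) + O = -9/4 + O)
(-33*G(A(R(-2)), -6))*V(1) = (-33*(-2)²)*(-9/4 + 1) = -33*4*(-5/4) = -132*(-5/4) = 165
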